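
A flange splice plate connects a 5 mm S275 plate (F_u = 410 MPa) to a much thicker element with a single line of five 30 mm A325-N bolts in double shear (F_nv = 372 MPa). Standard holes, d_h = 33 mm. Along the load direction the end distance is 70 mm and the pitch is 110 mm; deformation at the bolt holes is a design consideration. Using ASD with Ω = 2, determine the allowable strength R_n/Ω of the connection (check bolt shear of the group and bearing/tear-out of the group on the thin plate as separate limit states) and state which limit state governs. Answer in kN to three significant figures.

361 kN (bearing governs)

Bolt shear: A_b = π·30²/4 = 706.9 mm²; R_n = 372 × 706.9 × 5 × 2 / 1000 = 2630 kN → 2630 / 2 = 1310 kN.
Bearing (1.2 l_c t F_u ≤ 2.4 d t F_u): upper limit = 2.4·30·5·410 / 1000 = 147.6 kN.
  Edge l_c = 70 − 33/2 = 53.5 → r_n = 131.6 kN; interior l_c = 110 − 33 = 77 → r_n = 147.6 kN.
  R_n,bearing = 1·131.6 + 4·147.6 = 722 kN → 722 / 2 = 361 kN.
Bearing governs: 361 kN.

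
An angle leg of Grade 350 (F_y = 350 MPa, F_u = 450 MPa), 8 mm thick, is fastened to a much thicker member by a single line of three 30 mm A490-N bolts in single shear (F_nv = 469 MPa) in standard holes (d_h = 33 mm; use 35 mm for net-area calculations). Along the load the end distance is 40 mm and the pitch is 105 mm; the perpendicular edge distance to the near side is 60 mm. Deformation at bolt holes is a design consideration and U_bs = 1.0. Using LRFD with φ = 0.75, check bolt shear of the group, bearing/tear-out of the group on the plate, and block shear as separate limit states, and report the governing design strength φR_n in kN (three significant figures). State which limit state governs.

Bolt shear: A_b = π·30²/4 = 706.9 mm²; R_n = 469 × 706.9 × 3 × 1 / 1000 = 994.5 kN → 0.75 × 994.5 = 746 kN.
Bearing: edge l_c = 23.5, r_n = 101.5 kN; interior l_c = 72, r_n = 259.2 kN; R_n = 101.5 + 2·259.2 = 619.9 kN → 465 kN.
Block shear: A_gv = 2000, A_nv = 1300, A_nt = 340 mm²; R_n = min(0.6F_uA_nv, 0.6F_yA_gv) + U_bs·F_u·A_nt = 504 kN → 378 kN.
Block shear governs: 378 kN.

378 kN (block shear governs)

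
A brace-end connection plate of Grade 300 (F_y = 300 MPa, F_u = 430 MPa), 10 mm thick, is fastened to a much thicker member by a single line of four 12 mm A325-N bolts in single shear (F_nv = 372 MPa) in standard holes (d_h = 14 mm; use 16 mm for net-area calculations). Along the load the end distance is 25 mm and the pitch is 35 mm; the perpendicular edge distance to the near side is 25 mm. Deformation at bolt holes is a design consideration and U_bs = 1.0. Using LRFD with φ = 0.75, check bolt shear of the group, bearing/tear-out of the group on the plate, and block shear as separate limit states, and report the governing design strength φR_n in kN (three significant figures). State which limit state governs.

Bolt shear: A_b = π·12²/4 = 113.1 mm²; R_n = 372 × 113.1 × 4 × 1 / 1000 = 168.3 kN → 0.75 × 168.3 = 126 kN.
Bearing: edge l_c = 18, r_n = 92.88 kN; interior l_c = 21, r_n = 108.4 kN; R_n = 92.88 + 3·108.4 = 418 kN → 313 kN.
Block shear: A_gv = 1300, A_nv = 740, A_nt = 170 mm²; R_n = min(0.6F_uA_nv, 0.6F_yA_gv) + U_bs·F_u·A_nt = 264 kN → 198 kN.
Bolt shear governs: 126 kN.

126 kN (bolt shear governs)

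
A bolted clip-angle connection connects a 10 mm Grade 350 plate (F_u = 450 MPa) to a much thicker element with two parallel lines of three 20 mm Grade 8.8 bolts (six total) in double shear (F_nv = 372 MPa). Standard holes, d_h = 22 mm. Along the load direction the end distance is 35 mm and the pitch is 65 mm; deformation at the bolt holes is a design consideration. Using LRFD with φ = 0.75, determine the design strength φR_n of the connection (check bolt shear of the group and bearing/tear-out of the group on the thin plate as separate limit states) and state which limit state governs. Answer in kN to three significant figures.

842 kN (bearing governs)

Bolt shear: A_b = π·20²/4 = 314.2 mm²; R_n = 372 × 314.2 × 6 × 2 / 1000 = 1402 kN → 0.75 × 1402 = 1050 kN.
Bearing (1.2 l_c t F_u ≤ 2.4 d t F_u): upper limit = 2.4·20·10·450 / 1000 = 216 kN.
  Edge l_c = 35 − 22/2 = 24 → r_n = 129.6 kN; interior l_c = 65 − 22 = 43 → r_n = 216 kN.
  R_n,bearing = 2·129.6 + 4·216 = 1123 kN → 0.75 × 1123 = 842 kN.
Bearing governs: 842 kN.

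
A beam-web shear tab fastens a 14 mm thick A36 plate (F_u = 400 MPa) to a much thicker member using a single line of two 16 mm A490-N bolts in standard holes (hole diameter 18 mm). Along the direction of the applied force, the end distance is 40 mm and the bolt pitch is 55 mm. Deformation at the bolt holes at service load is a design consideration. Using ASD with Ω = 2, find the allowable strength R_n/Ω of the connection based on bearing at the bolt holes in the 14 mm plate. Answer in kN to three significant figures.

Per bolt r_n = 1.2 l_c t F_u ≤ 2.4 d t F_u; upper limit = 2.4 × 16 × 14 × 400 / 1000 = 215 kN.
Edge bolt: l_c = 40 − 18/2 = 31 mm → 1.2 × 31 × 14 × 400 / 1000 = 208.3 → r_n = 208.3 kN.
Interior bolts: l_c = 55 − 18 = 37 mm → 1.2 × 37 × 14 × 400 / 1000 = 248.6 → r_n = 215 kN.
R_n = 1 × 208.3 + 1 × 215 = 423.4 kN.
Allowable strength R_n/Ω = 423.4 / 2 = 212 kN.

212 kN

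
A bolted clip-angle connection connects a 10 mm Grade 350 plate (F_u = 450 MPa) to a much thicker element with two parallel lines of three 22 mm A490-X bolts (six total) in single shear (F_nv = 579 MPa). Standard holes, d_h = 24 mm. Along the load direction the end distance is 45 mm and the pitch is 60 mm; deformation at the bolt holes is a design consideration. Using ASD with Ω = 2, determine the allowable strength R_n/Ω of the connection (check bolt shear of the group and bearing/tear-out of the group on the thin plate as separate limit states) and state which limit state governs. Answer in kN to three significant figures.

Bolt shear: A_b = π·22²/4 = 380.1 mm²; R_n = 579 × 380.1 × 6 × 1 / 1000 = 1321 kN → 1321 / 2 = 660 kN.
Bearing (1.2 l_c t F_u ≤ 2.4 d t F_u): upper limit = 2.4·22·10·450 / 1000 = 237.6 kN.
  Edge l_c = 45 − 24/2 = 33 → r_n = 178.2 kN; interior l_c = 60 − 24 = 36 → r_n = 194.4 kN.
  R_n,bearing = 2·178.2 + 4·194.4 = 1134 kN → 1134 / 2 = 567 kN.
Bearing governs: 567 kN.

567 kN (bearing governs)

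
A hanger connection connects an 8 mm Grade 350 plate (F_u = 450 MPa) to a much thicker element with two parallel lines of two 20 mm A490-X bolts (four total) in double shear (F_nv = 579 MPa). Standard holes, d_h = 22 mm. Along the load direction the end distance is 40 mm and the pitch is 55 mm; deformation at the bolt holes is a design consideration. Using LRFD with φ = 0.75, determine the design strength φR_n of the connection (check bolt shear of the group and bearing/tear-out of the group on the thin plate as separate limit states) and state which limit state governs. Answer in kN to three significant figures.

402 kN (bearing governs)

Bolt shear: A_b = π·20²/4 = 314.2 mm²; R_n = 579 × 314.2 × 4 × 2 / 1000 = 1455 kN → 0.75 × 1455 = 1090 kN.
Bearing (1.2 l_c t F_u ≤ 2.4 d t F_u): upper limit = 2.4·20·8·450 / 1000 = 172.8 kN.
  Edge l_c = 40 − 22/2 = 29 → r_n = 125.3 kN; interior l_c = 55 − 22 = 33 → r_n = 142.6 kN.
  R_n,bearing = 2·125.3 + 2·142.6 = 535.7 kN → 0.75 × 535.7 = 402 kN.
Bearing governs: 402 kN.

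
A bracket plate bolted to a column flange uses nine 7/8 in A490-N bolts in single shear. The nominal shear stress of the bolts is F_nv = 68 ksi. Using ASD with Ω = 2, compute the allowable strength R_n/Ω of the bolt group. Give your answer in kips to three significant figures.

A_b = π × 0.875² / 4 = 0.6013 in².
R_n = F_nv · A_b · n · n_s = 68 × 0.6013 × 9 × 1 = 368 kips.
Allowable strength R_n/Ω = 368 / 2 = 184 kips.

184 kips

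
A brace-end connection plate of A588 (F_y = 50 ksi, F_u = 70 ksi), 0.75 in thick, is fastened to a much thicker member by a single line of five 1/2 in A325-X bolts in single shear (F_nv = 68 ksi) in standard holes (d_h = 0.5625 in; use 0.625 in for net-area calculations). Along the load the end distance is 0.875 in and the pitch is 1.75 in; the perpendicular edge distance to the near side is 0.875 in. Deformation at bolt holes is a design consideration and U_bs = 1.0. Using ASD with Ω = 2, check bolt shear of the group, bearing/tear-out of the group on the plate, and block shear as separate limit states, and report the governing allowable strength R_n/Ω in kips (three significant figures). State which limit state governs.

Bolt shear: A_b = π·0.5²/4 = 0.1963 in²; R_n = 68 × 0.1963 × 5 × 1 = 66.76 kips → 66.76 / 2 = 33.4 kips.
Bearing: edge l_c = 0.5938, r_n = 37.41 kips; interior l_c = 1.188, r_n = 63 kips; R_n = 37.41 + 4·63 = 289.4 kips → 145 kips.
Block shear: A_gv = 5.906, A_nv = 3.797, A_nt = 0.4219 in²; R_n = min(0.6F_uA_nv, 0.6F_yA_gv) + U_bs·F_u·A_nt = 189 kips → 94.5 kips.
Bolt shear governs: 33.4 kips.

33.4 kips (bolt shear governs)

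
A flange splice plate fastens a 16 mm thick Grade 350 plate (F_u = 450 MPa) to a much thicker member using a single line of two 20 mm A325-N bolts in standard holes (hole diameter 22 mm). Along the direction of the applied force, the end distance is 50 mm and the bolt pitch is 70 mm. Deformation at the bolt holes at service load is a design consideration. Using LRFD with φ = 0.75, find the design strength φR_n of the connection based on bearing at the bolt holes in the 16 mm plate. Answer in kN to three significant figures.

512 kN

Per bolt r_n = 1.2 l_c t F_u ≤ 2.4 d t F_u; upper limit = 2.4 × 20 × 16 × 450 / 1000 = 345.6 kN.
Edge bolt: l_c = 50 − 22/2 = 39 mm → 1.2 × 39 × 16 × 450 / 1000 = 337 → r_n = 337 kN.
Interior bolts: l_c = 70 − 22 = 48 mm → 1.2 × 48 × 16 × 450 / 1000 = 414.7 → r_n = 345.6 kN.
R_n = 1 × 337 + 1 × 345.6 = 682.6 kN.
Design strength φR_n = 0.75 × 682.6 = 512 kN.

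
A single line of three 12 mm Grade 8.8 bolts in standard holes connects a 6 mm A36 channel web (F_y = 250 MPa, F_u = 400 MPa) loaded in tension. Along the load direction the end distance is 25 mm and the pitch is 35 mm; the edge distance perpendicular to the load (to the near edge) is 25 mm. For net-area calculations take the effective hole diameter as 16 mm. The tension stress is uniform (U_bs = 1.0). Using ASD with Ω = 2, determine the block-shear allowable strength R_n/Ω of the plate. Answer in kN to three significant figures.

60 kN

Shear plane L_v = 25 + 2·35 = 95 mm; A_gv = 95 × 6 = 570 mm².
A_nv = (95 − 2.5·16) × 6 = 330 mm².
A_nt = (25 − 0.5·16) × 6 = 102 mm².
0.6 F_u A_nv = 79.2 kN; 0.6 F_y A_gv = 85.5 kN → shear rupture governs the shear term.
R_n = 79.2 + 1.0 × 400 × 102 / 1000 = 120 kN.
Allowable strength R_n/Ω = 120 / 2 = 60 kN.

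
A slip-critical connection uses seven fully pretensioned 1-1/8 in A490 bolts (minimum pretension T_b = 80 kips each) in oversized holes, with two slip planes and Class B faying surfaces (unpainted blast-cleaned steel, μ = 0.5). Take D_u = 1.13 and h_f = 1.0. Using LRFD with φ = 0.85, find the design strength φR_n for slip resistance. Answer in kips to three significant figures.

R_n = μ · D_u · h_f · T_b · n_s · n_b = 0.5 × 1.13 × 1.0 × 80 × 2 × 7 = 632.8 kips.
Design strength φR_n = 0.85 × 632.8 = 538 kips.

538 kips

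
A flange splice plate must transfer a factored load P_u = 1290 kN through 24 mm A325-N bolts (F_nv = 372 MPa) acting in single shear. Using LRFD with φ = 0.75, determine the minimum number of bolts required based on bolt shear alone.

A_b = π·24²/4 = 452.4 mm².
Per-bolt design strength φR_n = 0.75 × 372 × 452.4 × 1 / 1000 = 126.2 kN.
n ≥ 1290 / 126.2 = 10.22 → use 11 bolts.

11 bolts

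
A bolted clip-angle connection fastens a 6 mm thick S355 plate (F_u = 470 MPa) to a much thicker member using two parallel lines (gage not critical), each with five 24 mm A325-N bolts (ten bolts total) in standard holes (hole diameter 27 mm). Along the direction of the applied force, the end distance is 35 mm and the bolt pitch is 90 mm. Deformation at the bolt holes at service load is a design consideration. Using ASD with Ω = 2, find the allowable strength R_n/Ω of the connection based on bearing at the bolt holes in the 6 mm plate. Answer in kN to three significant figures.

Per bolt r_n = 1.2 l_c t F_u ≤ 2.4 d t F_u; upper limit = 2.4 × 24 × 6 × 470 / 1000 = 162.4 kN.
Edge bolt: l_c = 35 − 27/2 = 21.5 mm → 1.2 × 21.5 × 6 × 470 / 1000 = 72.76 → r_n = 72.76 kN.
Interior bolts: l_c = 90 − 27 = 63 mm → 1.2 × 63 × 6 × 470 / 1000 = 213.2 → r_n = 162.4 kN.
R_n = 2 × 72.76 + 8 × 162.4 = 1445 kN.
Allowable strength R_n/Ω = 1445 / 2 = 722 kN.

722 kN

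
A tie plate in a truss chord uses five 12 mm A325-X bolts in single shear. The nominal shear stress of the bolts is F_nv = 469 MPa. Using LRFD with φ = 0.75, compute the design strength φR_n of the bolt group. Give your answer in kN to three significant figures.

A_b = π × 12² / 4 = 113.1 mm².
R_n = F_nv · A_b · n · n_s = 469 × 113.1 × 5 × 1 / 1000 = 265.2 kN.
Design strength φR_n = 0.75 × 265.2 = 199 kN.

199 kN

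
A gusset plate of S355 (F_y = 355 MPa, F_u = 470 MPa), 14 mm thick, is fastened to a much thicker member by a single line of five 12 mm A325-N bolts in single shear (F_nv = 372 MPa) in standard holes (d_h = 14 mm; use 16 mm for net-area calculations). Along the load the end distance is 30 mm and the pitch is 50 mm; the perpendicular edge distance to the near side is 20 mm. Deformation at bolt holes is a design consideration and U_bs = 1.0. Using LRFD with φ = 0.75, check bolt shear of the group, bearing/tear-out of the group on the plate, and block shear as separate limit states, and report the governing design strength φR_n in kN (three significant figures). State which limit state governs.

Bolt shear: A_b = π·12²/4 = 113.1 mm²; R_n = 372 × 113.1 × 5 × 1 / 1000 = 210.4 kN → 0.75 × 210.4 = 158 kN.
Bearing: edge l_c = 23, r_n = 181.6 kN; interior l_c = 36, r_n = 189.5 kN; R_n = 181.6 + 4·189.5 = 939.6 kN → 705 kN.
Block shear: A_gv = 3220, A_nv = 2212, A_nt = 168 mm²; R_n = min(0.6F_uA_nv, 0.6F_yA_gv) + U_bs·F_u·A_nt = 702.7 kN → 527 kN.
Bolt shear governs: 158 kN.

158 kN (bolt shear governs)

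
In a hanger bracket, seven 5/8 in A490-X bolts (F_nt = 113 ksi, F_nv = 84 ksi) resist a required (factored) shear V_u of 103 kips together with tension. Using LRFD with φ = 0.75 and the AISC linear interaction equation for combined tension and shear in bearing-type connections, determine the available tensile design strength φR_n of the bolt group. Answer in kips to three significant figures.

A_b = π·0.625²/4 = 0.3068 in²; f_rv = 103 / (7 × 0.3068) = 47.96 ksi.
F'_nt = 1.3 F_nt − (F_nt / φF_nv) f_rv = 1.3·113 − (113/(0.75·84))·47.96 = 60.87 ksi, capped at F_nt → F'_nt = 60.87 ksi.
R_n = F'_nt · A_b · n = 60.87 × 0.3068 × 7 = 130.7 kips.
Design strength φR_n = 0.75 × 130.7 = 98 kips.

98 kips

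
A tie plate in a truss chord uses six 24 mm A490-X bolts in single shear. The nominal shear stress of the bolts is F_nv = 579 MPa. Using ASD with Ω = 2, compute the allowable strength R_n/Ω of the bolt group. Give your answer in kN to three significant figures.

A_b = π × 24² / 4 = 452.4 mm².
R_n = F_nv · A_b · n · n_s = 579 × 452.4 × 6 × 1 / 1000 = 1572 kN.
Allowable strength R_n/Ω = 1572 / 2 = 786 kN.

786 kN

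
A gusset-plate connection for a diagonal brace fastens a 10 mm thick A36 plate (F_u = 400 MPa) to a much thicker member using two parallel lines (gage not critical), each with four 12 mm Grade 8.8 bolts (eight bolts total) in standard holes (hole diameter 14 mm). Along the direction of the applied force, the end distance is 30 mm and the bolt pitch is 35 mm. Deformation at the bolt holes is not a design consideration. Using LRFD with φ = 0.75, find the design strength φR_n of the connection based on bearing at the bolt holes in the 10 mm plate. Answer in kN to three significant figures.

774 kN

Per bolt r_n = 1.5 l_c t F_u ≤ 3.0 d t F_u; upper limit = 3.0 × 12 × 10 × 400 / 1000 = 144 kN.
Edge bolt: l_c = 30 − 14/2 = 23 mm → 1.5 × 23 × 10 × 400 / 1000 = 138 → r_n = 138 kN.
Interior bolts: l_c = 35 − 14 = 21 mm → 1.5 × 21 × 10 × 400 / 1000 = 126 → r_n = 126 kN.
R_n = 2 × 138 + 6 × 126 = 1032 kN.
Design strength φR_n = 0.75 × 1032 = 774 kN.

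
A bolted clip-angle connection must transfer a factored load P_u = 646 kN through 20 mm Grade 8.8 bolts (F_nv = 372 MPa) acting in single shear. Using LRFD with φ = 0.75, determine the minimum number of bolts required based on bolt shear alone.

8 bolts

A_b = π·20²/4 = 314.2 mm².
Per-bolt design strength φR_n = 0.75 × 372 × 314.2 × 1 / 1000 = 87.65 kN.
n ≥ 646 / 87.65 = 7.37 → use 8 bolts.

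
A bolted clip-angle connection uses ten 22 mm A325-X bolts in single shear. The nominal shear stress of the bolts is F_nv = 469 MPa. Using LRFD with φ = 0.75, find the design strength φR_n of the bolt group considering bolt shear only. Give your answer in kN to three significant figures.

A_b = π × 22² / 4 = 380.1 mm².
R_n = F_nv · A_b · n · n_s = 469 × 380.1 × 10 × 1 / 1000 = 1783 kN.
Design strength φR_n = 0.75 × 1783 = 1340 kN.

1340 kN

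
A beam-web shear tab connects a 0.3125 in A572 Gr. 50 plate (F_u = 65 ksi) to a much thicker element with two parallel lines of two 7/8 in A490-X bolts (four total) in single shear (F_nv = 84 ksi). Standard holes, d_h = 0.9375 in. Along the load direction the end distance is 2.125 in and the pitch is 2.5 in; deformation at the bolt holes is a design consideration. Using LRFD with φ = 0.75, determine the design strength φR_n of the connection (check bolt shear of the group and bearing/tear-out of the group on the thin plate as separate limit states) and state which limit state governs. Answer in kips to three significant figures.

Bolt shear: A_b = π·0.875²/4 = 0.6013 in²; R_n = 84 × 0.6013 × 4 × 1 = 202 kips → 0.75 × 202 = 152 kips.
Bearing (1.2 l_c t F_u ≤ 2.4 d t F_u): upper limit = 2.4·0.875·0.3125·65 = 42.66 kips.
  Edge l_c = 2.125 − 0.9375/2 = 1.656 → r_n = 40.37 kips; interior l_c = 2.5 − 0.9375 = 1.562 → r_n = 38.09 kips.
  R_n,bearing = 2·40.37 + 2·38.09 = 156.9 kips → 0.75 × 156.9 = 118 kips.
Bearing governs: 118 kips.

118 kips (bearing governs)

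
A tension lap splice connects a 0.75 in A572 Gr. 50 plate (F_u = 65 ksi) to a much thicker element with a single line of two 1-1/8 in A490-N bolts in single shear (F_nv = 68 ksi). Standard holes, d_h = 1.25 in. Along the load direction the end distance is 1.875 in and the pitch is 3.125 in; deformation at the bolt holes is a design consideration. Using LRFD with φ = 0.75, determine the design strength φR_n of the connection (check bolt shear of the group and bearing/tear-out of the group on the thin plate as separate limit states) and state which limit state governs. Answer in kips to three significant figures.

Bolt shear: A_b = π·1.125²/4 = 0.994 in²; R_n = 68 × 0.994 × 2 × 1 = 135.2 kips → 0.75 × 135.2 = 101 kips.
Bearing (1.2 l_c t F_u ≤ 2.4 d t F_u): upper limit = 2.4·1.125·0.75·65 = 131.6 kips.
  Edge l_c = 1.875 − 1.25/2 = 1.25 → r_n = 73.12 kips; interior l_c = 3.125 − 1.25 = 1.875 → r_n = 109.7 kips.
  R_n,bearing = 1·73.12 + 1·109.7 = 182.8 kips → 0.75 × 182.8 = 137 kips.
Bolt shear governs: 101 kips.

101 kips (bolt shear governs)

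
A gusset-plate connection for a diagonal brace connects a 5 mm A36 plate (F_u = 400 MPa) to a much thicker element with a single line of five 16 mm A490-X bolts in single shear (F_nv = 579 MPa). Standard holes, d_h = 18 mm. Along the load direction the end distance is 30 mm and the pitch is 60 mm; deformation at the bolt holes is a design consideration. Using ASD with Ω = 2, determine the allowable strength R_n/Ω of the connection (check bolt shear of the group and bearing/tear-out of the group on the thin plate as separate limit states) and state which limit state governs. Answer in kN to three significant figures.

179 kN (bearing governs)

Bolt shear: A_b = π·16²/4 = 201.1 mm²; R_n = 579 × 201.1 × 5 × 1 / 1000 = 582.1 kN → 582.1 / 2 = 291 kN.
Bearing (1.2 l_c t F_u ≤ 2.4 d t F_u): upper limit = 2.4·16·5·400 / 1000 = 76.8 kN.
  Edge l_c = 30 − 18/2 = 21 → r_n = 50.4 kN; interior l_c = 60 − 18 = 42 → r_n = 76.8 kN.
  R_n,bearing = 1·50.4 + 4·76.8 = 357.6 kN → 357.6 / 2 = 179 kN.
Bearing governs: 179 kN.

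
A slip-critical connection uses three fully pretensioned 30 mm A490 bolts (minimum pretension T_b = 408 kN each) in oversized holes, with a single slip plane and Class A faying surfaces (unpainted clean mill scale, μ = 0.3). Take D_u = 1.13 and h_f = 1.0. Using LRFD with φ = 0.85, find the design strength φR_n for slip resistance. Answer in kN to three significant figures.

R_n = μ · D_u · h_f · T_b · n_s · n_b = 0.3 × 1.13 × 1.0 × 408 × 1 × 3 = 414.9 kN.
Design strength φR_n = 0.85 × 414.9 = 353 kN.

353 kN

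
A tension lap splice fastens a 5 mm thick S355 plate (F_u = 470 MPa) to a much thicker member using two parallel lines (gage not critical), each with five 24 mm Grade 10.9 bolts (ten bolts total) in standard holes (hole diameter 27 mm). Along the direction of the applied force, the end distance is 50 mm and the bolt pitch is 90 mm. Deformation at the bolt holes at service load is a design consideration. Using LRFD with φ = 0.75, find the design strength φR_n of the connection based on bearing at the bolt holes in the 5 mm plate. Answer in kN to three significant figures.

Per bolt r_n = 1.2 l_c t F_u ≤ 2.4 d t F_u; upper limit = 2.4 × 24 × 5 × 470 / 1000 = 135.4 kN.
Edge bolt: l_c = 50 − 27/2 = 36.5 mm → 1.2 × 36.5 × 5 × 470 / 1000 = 102.9 → r_n = 102.9 kN.
Interior bolts: l_c = 90 − 27 = 63 mm → 1.2 × 63 × 5 × 470 / 1000 = 177.7 → r_n = 135.4 kN.
R_n = 2 × 102.9 + 8 × 135.4 = 1289 kN.
Design strength φR_n = 0.75 × 1289 = 967 kN.

967 kN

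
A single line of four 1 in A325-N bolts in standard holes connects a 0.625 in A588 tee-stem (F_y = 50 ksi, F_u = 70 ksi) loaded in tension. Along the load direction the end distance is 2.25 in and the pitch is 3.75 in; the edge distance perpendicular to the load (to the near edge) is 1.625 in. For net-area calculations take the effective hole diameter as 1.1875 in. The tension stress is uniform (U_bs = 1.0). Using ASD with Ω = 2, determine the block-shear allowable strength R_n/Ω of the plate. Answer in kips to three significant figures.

Shear plane L_v = 2.25 + 3·3.75 = 13.5 in; A_gv = 13.5 × 0.625 = 8.438 in².
A_nv = (13.5 − 3.5·1.1875) × 0.625 = 5.84 in².
A_nt = (1.625 − 0.5·1.1875) × 0.625 = 0.6445 in².
0.6 F_u A_nv = 245.3 kips; 0.6 F_y A_gv = 253.1 kips → shear rupture governs the shear term.
R_n = 245.3 + 1.0 × 70 × 0.6445 = 290.4 kips.
Allowable strength R_n/Ω = 290.4 / 2 = 145 kips.

145 kips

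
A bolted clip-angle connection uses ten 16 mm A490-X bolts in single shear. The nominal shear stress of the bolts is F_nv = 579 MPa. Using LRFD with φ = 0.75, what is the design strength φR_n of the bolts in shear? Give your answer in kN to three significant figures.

873 kN

A_b = π × 16² / 4 = 201.1 mm².
R_n = F_nv · A_b · n · n_s = 579 × 201.1 × 10 × 1 / 1000 = 1164 kN.
Design strength φR_n = 0.75 × 1164 = 873 kN.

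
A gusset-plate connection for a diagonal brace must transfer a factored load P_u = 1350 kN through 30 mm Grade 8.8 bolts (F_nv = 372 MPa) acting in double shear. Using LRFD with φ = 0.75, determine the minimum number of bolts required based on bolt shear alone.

4 bolts

A_b = π·30²/4 = 706.9 mm².
Per-bolt design strength φR_n = 0.75 × 372 × 706.9 × 2 / 1000 = 394.4 kN.
n ≥ 1350 / 394.4 = 3.423 → use 4 bolts.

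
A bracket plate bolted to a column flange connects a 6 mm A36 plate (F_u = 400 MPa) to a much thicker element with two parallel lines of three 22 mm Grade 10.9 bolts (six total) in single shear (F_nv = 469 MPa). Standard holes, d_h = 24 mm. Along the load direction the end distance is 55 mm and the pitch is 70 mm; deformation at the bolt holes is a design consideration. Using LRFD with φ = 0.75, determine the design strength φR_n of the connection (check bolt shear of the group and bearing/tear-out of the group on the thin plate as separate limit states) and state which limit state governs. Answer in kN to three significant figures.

566 kN (bearing governs)

Bolt shear: A_b = π·22²/4 = 380.1 mm²; R_n = 469 × 380.1 × 6 × 1 / 1000 = 1070 kN → 0.75 × 1070 = 802 kN.
Bearing (1.2 l_c t F_u ≤ 2.4 d t F_u): upper limit = 2.4·22·6·400 / 1000 = 126.7 kN.
  Edge l_c = 55 − 24/2 = 43 → r_n = 123.8 kN; interior l_c = 70 − 24 = 46 → r_n = 126.7 kN.
  R_n,bearing = 2·123.8 + 4·126.7 = 754.6 kN → 0.75 × 754.6 = 566 kN.
Bearing governs: 566 kN.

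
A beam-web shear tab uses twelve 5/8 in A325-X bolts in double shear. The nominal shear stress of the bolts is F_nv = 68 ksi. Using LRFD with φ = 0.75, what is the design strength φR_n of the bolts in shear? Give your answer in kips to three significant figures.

A_b = π × 0.625² / 4 = 0.3068 in².
R_n = F_nv · A_b · n · n_s = 68 × 0.3068 × 12 × 2 = 500.7 kips.
Design strength φR_n = 0.75 × 500.7 = 376 kips.

376 kips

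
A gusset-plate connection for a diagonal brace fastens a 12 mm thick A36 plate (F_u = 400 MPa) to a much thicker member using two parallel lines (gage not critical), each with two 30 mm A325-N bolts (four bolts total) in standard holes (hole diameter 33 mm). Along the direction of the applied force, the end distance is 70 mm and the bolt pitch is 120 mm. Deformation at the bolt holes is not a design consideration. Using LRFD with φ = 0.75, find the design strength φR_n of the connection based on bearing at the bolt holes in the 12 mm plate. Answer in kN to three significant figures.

1230 kN

Per bolt r_n = 1.5 l_c t F_u ≤ 3.0 d t F_u; upper limit = 3.0 × 30 × 12 × 400 / 1000 = 432 kN.
Edge bolt: l_c = 70 − 33/2 = 53.5 mm → 1.5 × 53.5 × 12 × 400 / 1000 = 385.2 → r_n = 385.2 kN.
Interior bolts: l_c = 120 − 33 = 87 mm → 1.5 × 87 × 12 × 400 / 1000 = 626.4 → r_n = 432 kN.
R_n = 2 × 385.2 + 2 × 432 = 1634 kN.
Design strength φR_n = 0.75 × 1634 = 1230 kN.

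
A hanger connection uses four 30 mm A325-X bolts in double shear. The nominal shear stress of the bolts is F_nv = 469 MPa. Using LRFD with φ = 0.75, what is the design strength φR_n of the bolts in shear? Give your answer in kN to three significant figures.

1990 kN

A_b = π × 30² / 4 = 706.9 mm².
R_n = F_nv · A_b · n · n_s = 469 × 706.9 × 4 × 2 / 1000 = 2652 kN.
Design strength φR_n = 0.75 × 2652 = 1990 kN.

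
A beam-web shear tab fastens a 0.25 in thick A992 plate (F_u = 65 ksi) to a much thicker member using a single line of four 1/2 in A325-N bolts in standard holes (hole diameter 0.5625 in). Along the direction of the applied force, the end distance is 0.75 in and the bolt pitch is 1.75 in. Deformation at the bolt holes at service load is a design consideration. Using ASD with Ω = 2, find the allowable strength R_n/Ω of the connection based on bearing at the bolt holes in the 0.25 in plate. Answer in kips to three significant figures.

Per bolt r_n = 1.2 l_c t F_u ≤ 2.4 d t F_u; upper limit = 2.4 × 0.5 × 0.25 × 65 = 19.5 kips.
Edge bolt: l_c = 0.75 − 0.5625/2 = 0.4688 in → 1.2 × 0.4688 × 0.25 × 65 = 9.141 → r_n = 9.141 kips.
Interior bolts: l_c = 1.75 − 0.5625 = 1.188 in → 1.2 × 1.188 × 0.25 × 65 = 23.16 → r_n = 19.5 kips.
R_n = 1 × 9.141 + 3 × 19.5 = 67.64 kips.
Allowable strength R_n/Ω = 67.64 / 2 = 33.8 kips.

33.8 kips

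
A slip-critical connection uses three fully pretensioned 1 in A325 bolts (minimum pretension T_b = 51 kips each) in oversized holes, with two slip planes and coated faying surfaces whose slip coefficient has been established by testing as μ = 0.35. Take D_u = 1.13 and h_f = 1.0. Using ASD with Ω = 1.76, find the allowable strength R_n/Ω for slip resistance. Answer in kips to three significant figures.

R_n = μ · D_u · h_f · T_b · n_s · n_b = 0.35 × 1.13 × 1.0 × 51 × 2 × 3 = 121 kips.
Allowable strength R_n/Ω = 121 / 1.76 = 68.8 kips.

68.8 kips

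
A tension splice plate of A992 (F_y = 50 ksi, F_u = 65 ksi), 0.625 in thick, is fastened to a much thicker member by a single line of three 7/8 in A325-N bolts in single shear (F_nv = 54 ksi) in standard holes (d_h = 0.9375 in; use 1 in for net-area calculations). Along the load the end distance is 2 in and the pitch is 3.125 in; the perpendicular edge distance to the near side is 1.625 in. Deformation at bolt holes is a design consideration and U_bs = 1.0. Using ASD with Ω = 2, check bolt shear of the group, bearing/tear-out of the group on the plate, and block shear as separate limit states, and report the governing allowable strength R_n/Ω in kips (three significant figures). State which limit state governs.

Bolt shear: A_b = π·0.875²/4 = 0.6013 in²; R_n = 54 × 0.6013 × 3 × 1 = 97.41 kips → 97.41 / 2 = 48.7 kips.
Bearing: edge l_c = 1.531, r_n = 74.65 kips; interior l_c = 2.188, r_n = 85.31 kips; R_n = 74.65 + 2·85.31 = 245.3 kips → 123 kips.
Block shear: A_gv = 5.156, A_nv = 3.594, A_nt = 0.7031 in²; R_n = min(0.6F_uA_nv, 0.6F_yA_gv) + U_bs·F_u·A_nt = 185.9 kips → 92.9 kips.
Bolt shear governs: 48.7 kips.

48.7 kips (bolt shear governs)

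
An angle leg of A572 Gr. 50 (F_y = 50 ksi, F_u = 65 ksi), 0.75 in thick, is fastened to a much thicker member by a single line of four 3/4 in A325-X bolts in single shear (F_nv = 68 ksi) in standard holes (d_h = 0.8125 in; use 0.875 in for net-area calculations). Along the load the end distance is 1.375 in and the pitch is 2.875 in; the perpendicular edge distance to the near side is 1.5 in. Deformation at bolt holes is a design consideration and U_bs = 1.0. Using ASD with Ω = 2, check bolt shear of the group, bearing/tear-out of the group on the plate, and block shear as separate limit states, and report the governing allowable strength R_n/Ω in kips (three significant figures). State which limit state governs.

Bolt shear: A_b = π·0.75²/4 = 0.4418 in²; R_n = 68 × 0.4418 × 4 × 1 = 120.2 kips → 120.2 / 2 = 60.1 kips.
Bearing: edge l_c = 0.9688, r_n = 56.67 kips; interior l_c = 2.062, r_n = 87.75 kips; R_n = 56.67 + 3·87.75 = 319.9 kips → 160 kips.
Block shear: A_gv = 7.5, A_nv = 5.203, A_nt = 0.7969 in²; R_n = min(0.6F_uA_nv, 0.6F_yA_gv) + U_bs·F_u·A_nt = 254.7 kips → 127 kips.
Bolt shear governs: 60.1 kips.

60.1 kips (bolt shear governs)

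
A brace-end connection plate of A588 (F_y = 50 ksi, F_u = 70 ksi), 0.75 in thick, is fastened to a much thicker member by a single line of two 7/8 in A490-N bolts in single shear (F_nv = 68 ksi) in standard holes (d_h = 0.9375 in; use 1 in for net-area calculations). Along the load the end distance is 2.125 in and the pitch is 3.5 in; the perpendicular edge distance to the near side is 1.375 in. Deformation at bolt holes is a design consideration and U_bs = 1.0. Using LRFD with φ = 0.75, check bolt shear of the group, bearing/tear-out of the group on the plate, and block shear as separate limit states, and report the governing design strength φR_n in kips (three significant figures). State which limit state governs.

Bolt shear: A_b = π·0.875²/4 = 0.6013 in²; R_n = 68 × 0.6013 × 2 × 1 = 81.78 kips → 0.75 × 81.78 = 61.3 kips.
Bearing: edge l_c = 1.656, r_n = 104.3 kips; interior l_c = 2.562, r_n = 110.3 kips; R_n = 104.3 + 1·110.3 = 214.6 kips → 161 kips.
Block shear: A_gv = 4.219, A_nv = 3.094, A_nt = 0.6562 in²; R_n = min(0.6F_uA_nv, 0.6F_yA_gv) + U_bs·F_u·A_nt = 172.5 kips → 129 kips.
Bolt shear governs: 61.3 kips.

61.3 kips (bolt shear governs)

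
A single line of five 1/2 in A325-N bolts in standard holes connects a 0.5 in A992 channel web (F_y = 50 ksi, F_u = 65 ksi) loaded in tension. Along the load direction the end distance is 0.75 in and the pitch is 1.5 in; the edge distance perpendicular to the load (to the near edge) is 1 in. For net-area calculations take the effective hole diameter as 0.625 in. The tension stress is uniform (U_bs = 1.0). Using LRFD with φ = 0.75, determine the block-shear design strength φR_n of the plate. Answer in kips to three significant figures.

74.3 kips

Shear plane L_v = 0.75 + 4·1.5 = 6.75 in; A_gv = 6.75 × 0.5 = 3.375 in².
A_nv = (6.75 − 4.5·0.625) × 0.5 = 1.969 in².
A_nt = (1 − 0.5·0.625) × 0.5 = 0.3438 in².
0.6 F_u A_nv = 76.78 kips; 0.6 F_y A_gv = 101.2 kips → shear rupture governs the shear term.
R_n = 76.78 + 1.0 × 65 × 0.3438 = 99.12 kips.
Design strength φR_n = 0.75 × 99.12 = 74.3 kips.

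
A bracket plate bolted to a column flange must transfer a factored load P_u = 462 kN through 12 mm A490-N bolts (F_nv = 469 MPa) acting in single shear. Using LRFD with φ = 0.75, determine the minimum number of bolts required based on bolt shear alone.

A_b = π·12²/4 = 113.1 mm².
Per-bolt design strength φR_n = 0.75 × 469 × 113.1 × 1 / 1000 = 39.78 kN.
n ≥ 462 / 39.78 = 11.61 → use 12 bolts.

12 bolts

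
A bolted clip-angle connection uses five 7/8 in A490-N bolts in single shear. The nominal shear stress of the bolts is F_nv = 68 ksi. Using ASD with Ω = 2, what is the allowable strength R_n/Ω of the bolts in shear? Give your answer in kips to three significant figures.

102 kips

A_b = π × 0.875² / 4 = 0.6013 in².
R_n = F_nv · A_b · n · n_s = 68 × 0.6013 × 5 × 1 = 204.4 kips.
Allowable strength R_n/Ω = 204.4 / 2 = 102 kips.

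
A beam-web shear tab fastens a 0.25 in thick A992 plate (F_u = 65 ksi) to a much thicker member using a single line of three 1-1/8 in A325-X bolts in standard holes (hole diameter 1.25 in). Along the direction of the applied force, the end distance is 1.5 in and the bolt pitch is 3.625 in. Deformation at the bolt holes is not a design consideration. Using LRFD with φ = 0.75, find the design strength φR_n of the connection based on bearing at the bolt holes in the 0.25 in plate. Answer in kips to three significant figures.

Per bolt r_n = 1.5 l_c t F_u ≤ 3.0 d t F_u; upper limit = 3.0 × 1.125 × 0.25 × 65 = 54.84 kips.
Edge bolt: l_c = 1.5 − 1.25/2 = 0.875 in → 1.5 × 0.875 × 0.25 × 65 = 21.33 → r_n = 21.33 kips.
Interior bolts: l_c = 3.625 − 1.25 = 2.375 in → 1.5 × 2.375 × 0.25 × 65 = 57.89 → r_n = 54.84 kips.
R_n = 1 × 21.33 + 2 × 54.84 = 131 kips.
Design strength φR_n = 0.75 × 131 = 98.3 kips.

98.3 kips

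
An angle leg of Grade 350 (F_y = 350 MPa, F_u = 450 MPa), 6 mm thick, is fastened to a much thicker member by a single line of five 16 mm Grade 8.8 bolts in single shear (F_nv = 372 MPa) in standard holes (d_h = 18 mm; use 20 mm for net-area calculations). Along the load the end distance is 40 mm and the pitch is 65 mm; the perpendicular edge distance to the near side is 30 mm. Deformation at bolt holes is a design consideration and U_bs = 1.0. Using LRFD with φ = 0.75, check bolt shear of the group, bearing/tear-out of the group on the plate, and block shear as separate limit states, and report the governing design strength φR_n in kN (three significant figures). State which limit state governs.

280 kN (bolt shear governs)

Bolt shear: A_b = π·16²/4 = 201.1 mm²; R_n = 372 × 201.1 × 5 × 1 / 1000 = 374 kN → 0.75 × 374 = 280 kN.
Bearing: edge l_c = 31, r_n = 100.4 kN; interior l_c = 47, r_n = 103.7 kN; R_n = 100.4 + 4·103.7 = 515.2 kN → 386 kN.
Block shear: A_gv = 1800, A_nv = 1260, A_nt = 120 mm²; R_n = min(0.6F_uA_nv, 0.6F_yA_gv) + U_bs·F_u·A_nt = 394.2 kN → 296 kN.
Bolt shear governs: 280 kN.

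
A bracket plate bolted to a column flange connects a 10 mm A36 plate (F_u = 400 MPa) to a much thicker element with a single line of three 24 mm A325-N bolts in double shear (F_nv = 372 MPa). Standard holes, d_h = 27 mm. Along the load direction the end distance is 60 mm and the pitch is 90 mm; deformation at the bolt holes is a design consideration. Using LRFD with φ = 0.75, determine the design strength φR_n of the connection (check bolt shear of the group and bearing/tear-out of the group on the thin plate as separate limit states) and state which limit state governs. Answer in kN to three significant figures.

Bolt shear: A_b = π·24²/4 = 452.4 mm²; R_n = 372 × 452.4 × 3 × 2 / 1000 = 1010 kN → 0.75 × 1010 = 757 kN.
Bearing (1.2 l_c t F_u ≤ 2.4 d t F_u): upper limit = 2.4·24·10·400 / 1000 = 230.4 kN.
  Edge l_c = 60 − 27/2 = 46.5 → r_n = 223.2 kN; interior l_c = 90 − 27 = 63 → r_n = 230.4 kN.
  R_n,bearing = 1·223.2 + 2·230.4 = 684 kN → 0.75 × 684 = 513 kN.
Bearing governs: 513 kN.

513 kN (bearing governs)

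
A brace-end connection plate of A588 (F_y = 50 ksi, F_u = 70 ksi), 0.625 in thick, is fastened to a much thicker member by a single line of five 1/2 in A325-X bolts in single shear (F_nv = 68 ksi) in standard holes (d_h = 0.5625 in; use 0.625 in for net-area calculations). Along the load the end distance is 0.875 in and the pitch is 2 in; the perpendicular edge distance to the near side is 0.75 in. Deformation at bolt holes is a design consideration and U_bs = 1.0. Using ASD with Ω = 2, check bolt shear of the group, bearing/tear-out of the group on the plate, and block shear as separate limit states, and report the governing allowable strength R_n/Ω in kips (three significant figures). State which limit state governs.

33.4 kips (bolt shear governs)

Bolt shear: A_b = π·0.5²/4 = 0.1963 in²; R_n = 68 × 0.1963 × 5 × 1 = 66.76 kips → 66.76 / 2 = 33.4 kips.
Bearing: edge l_c = 0.5938, r_n = 31.17 kips; interior l_c = 1.438, r_n = 52.5 kips; R_n = 31.17 + 4·52.5 = 241.2 kips → 121 kips.
Block shear: A_gv = 5.547, A_nv = 3.789, A_nt = 0.2734 in²; R_n = min(0.6F_uA_nv, 0.6F_yA_gv) + U_bs·F_u·A_nt = 178.3 kips → 89.1 kips.
Bolt shear governs: 33.4 kips.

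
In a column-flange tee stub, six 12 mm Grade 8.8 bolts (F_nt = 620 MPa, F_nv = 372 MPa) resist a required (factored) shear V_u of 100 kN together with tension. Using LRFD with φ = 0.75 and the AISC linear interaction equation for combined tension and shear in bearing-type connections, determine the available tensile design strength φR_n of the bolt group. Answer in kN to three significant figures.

244 kN

A_b = π·12²/4 = 113.1 mm²; f_rv = 100 × 1000 / (6 × 113.1) = 147.4 MPa.
F'_nt = 1.3 F_nt − (F_nt / φF_nv) f_rv = 1.3·620 − (620/(0.75·372))·147.4 = 478.5 MPa, capped at F_nt → F'_nt = 478.5 MPa.
R_n = F'_nt · A_b · n = 478.5 × 113.1 × 6 / 1000 = 324.7 kN.
Design strength φR_n = 0.75 × 324.7 = 244 kN.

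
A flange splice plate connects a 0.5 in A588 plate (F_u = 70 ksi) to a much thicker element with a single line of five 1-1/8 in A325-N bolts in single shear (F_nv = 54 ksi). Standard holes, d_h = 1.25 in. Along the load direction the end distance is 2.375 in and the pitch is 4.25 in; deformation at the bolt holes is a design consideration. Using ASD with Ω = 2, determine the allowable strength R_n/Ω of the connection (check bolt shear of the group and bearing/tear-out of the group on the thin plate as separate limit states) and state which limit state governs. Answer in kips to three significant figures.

134 kips (bolt shear governs)

Bolt shear: A_b = π·1.125²/4 = 0.994 in²; R_n = 54 × 0.994 × 5 × 1 = 268.4 kips → 268.4 / 2 = 134 kips.
Bearing (1.2 l_c t F_u ≤ 2.4 d t F_u): upper limit = 2.4·1.125·0.5·70 = 94.5 kips.
  Edge l_c = 2.375 − 1.25/2 = 1.75 → r_n = 73.5 kips; interior l_c = 4.25 − 1.25 = 3 → r_n = 94.5 kips.
  R_n,bearing = 1·73.5 + 4·94.5 = 451.5 kips → 451.5 / 2 = 226 kips.
Bolt shear governs: 134 kips.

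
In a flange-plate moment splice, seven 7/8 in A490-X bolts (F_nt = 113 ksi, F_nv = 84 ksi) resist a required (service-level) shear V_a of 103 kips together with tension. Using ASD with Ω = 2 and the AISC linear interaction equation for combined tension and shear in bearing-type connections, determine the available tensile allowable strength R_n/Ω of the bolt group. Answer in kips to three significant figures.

A_b = π·0.875²/4 = 0.6013 in²; f_rv = 103 / (7 × 0.6013) = 24.47 ksi.
F'_nt = 1.3 F_nt − (Ω F_nt / F_nv) f_rv = 1.3·113 − (2·113/84)·24.47 = 81.06 ksi, capped at F_nt → F'_nt = 81.06 ksi.
R_n = F'_nt · A_b · n = 81.06 × 0.6013 × 7 = 341.2 kips.
Allowable strength R_n/Ω = 341.2 / 2 = 171 kips.

171 kips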